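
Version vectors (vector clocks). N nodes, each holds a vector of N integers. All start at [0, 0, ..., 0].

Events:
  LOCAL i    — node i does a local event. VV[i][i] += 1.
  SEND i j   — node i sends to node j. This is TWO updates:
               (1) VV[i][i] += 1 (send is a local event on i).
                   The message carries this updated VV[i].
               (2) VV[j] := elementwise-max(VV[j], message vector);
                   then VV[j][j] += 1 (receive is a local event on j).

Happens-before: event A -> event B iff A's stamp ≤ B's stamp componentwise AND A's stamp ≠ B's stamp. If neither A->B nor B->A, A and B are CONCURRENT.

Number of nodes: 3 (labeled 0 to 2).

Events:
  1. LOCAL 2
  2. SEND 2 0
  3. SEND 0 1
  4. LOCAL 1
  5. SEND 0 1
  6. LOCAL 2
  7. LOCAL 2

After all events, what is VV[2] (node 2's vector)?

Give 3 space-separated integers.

Answer: 0 0 4

Derivation:
Initial: VV[0]=[0, 0, 0]
Initial: VV[1]=[0, 0, 0]
Initial: VV[2]=[0, 0, 0]
Event 1: LOCAL 2: VV[2][2]++ -> VV[2]=[0, 0, 1]
Event 2: SEND 2->0: VV[2][2]++ -> VV[2]=[0, 0, 2], msg_vec=[0, 0, 2]; VV[0]=max(VV[0],msg_vec) then VV[0][0]++ -> VV[0]=[1, 0, 2]
Event 3: SEND 0->1: VV[0][0]++ -> VV[0]=[2, 0, 2], msg_vec=[2, 0, 2]; VV[1]=max(VV[1],msg_vec) then VV[1][1]++ -> VV[1]=[2, 1, 2]
Event 4: LOCAL 1: VV[1][1]++ -> VV[1]=[2, 2, 2]
Event 5: SEND 0->1: VV[0][0]++ -> VV[0]=[3, 0, 2], msg_vec=[3, 0, 2]; VV[1]=max(VV[1],msg_vec) then VV[1][1]++ -> VV[1]=[3, 3, 2]
Event 6: LOCAL 2: VV[2][2]++ -> VV[2]=[0, 0, 3]
Event 7: LOCAL 2: VV[2][2]++ -> VV[2]=[0, 0, 4]
Final vectors: VV[0]=[3, 0, 2]; VV[1]=[3, 3, 2]; VV[2]=[0, 0, 4]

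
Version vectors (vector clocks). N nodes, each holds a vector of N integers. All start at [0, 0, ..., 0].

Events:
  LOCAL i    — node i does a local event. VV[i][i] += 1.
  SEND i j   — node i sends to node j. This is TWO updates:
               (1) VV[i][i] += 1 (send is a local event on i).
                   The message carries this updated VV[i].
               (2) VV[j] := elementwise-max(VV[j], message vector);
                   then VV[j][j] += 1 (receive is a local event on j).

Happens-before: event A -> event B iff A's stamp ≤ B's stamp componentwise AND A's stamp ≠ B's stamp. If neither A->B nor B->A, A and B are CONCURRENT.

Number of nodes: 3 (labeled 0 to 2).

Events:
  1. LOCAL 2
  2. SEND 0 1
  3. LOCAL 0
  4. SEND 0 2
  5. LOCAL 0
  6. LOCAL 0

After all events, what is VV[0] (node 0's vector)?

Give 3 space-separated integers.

Initial: VV[0]=[0, 0, 0]
Initial: VV[1]=[0, 0, 0]
Initial: VV[2]=[0, 0, 0]
Event 1: LOCAL 2: VV[2][2]++ -> VV[2]=[0, 0, 1]
Event 2: SEND 0->1: VV[0][0]++ -> VV[0]=[1, 0, 0], msg_vec=[1, 0, 0]; VV[1]=max(VV[1],msg_vec) then VV[1][1]++ -> VV[1]=[1, 1, 0]
Event 3: LOCAL 0: VV[0][0]++ -> VV[0]=[2, 0, 0]
Event 4: SEND 0->2: VV[0][0]++ -> VV[0]=[3, 0, 0], msg_vec=[3, 0, 0]; VV[2]=max(VV[2],msg_vec) then VV[2][2]++ -> VV[2]=[3, 0, 2]
Event 5: LOCAL 0: VV[0][0]++ -> VV[0]=[4, 0, 0]
Event 6: LOCAL 0: VV[0][0]++ -> VV[0]=[5, 0, 0]
Final vectors: VV[0]=[5, 0, 0]; VV[1]=[1, 1, 0]; VV[2]=[3, 0, 2]

Answer: 5 0 0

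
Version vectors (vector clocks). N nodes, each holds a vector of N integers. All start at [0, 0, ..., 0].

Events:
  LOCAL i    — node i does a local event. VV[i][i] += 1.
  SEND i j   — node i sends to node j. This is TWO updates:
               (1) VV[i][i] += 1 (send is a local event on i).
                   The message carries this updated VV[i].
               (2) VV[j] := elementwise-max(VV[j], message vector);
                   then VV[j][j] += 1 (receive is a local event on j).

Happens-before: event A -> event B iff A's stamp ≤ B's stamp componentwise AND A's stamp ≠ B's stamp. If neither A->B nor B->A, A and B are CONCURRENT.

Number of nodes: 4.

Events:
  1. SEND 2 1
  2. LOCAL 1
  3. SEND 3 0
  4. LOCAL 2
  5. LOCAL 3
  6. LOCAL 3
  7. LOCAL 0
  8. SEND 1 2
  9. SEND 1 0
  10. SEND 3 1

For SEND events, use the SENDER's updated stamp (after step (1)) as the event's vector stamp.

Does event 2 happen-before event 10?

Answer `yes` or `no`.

Initial: VV[0]=[0, 0, 0, 0]
Initial: VV[1]=[0, 0, 0, 0]
Initial: VV[2]=[0, 0, 0, 0]
Initial: VV[3]=[0, 0, 0, 0]
Event 1: SEND 2->1: VV[2][2]++ -> VV[2]=[0, 0, 1, 0], msg_vec=[0, 0, 1, 0]; VV[1]=max(VV[1],msg_vec) then VV[1][1]++ -> VV[1]=[0, 1, 1, 0]
Event 2: LOCAL 1: VV[1][1]++ -> VV[1]=[0, 2, 1, 0]
Event 3: SEND 3->0: VV[3][3]++ -> VV[3]=[0, 0, 0, 1], msg_vec=[0, 0, 0, 1]; VV[0]=max(VV[0],msg_vec) then VV[0][0]++ -> VV[0]=[1, 0, 0, 1]
Event 4: LOCAL 2: VV[2][2]++ -> VV[2]=[0, 0, 2, 0]
Event 5: LOCAL 3: VV[3][3]++ -> VV[3]=[0, 0, 0, 2]
Event 6: LOCAL 3: VV[3][3]++ -> VV[3]=[0, 0, 0, 3]
Event 7: LOCAL 0: VV[0][0]++ -> VV[0]=[2, 0, 0, 1]
Event 8: SEND 1->2: VV[1][1]++ -> VV[1]=[0, 3, 1, 0], msg_vec=[0, 3, 1, 0]; VV[2]=max(VV[2],msg_vec) then VV[2][2]++ -> VV[2]=[0, 3, 3, 0]
Event 9: SEND 1->0: VV[1][1]++ -> VV[1]=[0, 4, 1, 0], msg_vec=[0, 4, 1, 0]; VV[0]=max(VV[0],msg_vec) then VV[0][0]++ -> VV[0]=[3, 4, 1, 1]
Event 10: SEND 3->1: VV[3][3]++ -> VV[3]=[0, 0, 0, 4], msg_vec=[0, 0, 0, 4]; VV[1]=max(VV[1],msg_vec) then VV[1][1]++ -> VV[1]=[0, 5, 1, 4]
Event 2 stamp: [0, 2, 1, 0]
Event 10 stamp: [0, 0, 0, 4]
[0, 2, 1, 0] <= [0, 0, 0, 4]? False. Equal? False. Happens-before: False

Answer: no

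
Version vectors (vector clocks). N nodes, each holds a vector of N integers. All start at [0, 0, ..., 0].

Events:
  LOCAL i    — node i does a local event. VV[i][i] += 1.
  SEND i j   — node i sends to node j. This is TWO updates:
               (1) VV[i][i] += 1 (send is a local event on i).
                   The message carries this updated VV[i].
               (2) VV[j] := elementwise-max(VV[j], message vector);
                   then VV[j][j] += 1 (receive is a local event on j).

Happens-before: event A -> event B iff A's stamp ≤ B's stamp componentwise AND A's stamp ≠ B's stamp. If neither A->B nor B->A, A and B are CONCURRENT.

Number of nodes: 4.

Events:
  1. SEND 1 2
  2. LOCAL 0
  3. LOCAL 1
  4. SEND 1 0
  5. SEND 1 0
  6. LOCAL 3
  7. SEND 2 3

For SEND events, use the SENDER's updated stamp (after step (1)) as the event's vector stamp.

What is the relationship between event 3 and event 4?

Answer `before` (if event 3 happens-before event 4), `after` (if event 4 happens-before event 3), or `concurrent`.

Answer: before

Derivation:
Initial: VV[0]=[0, 0, 0, 0]
Initial: VV[1]=[0, 0, 0, 0]
Initial: VV[2]=[0, 0, 0, 0]
Initial: VV[3]=[0, 0, 0, 0]
Event 1: SEND 1->2: VV[1][1]++ -> VV[1]=[0, 1, 0, 0], msg_vec=[0, 1, 0, 0]; VV[2]=max(VV[2],msg_vec) then VV[2][2]++ -> VV[2]=[0, 1, 1, 0]
Event 2: LOCAL 0: VV[0][0]++ -> VV[0]=[1, 0, 0, 0]
Event 3: LOCAL 1: VV[1][1]++ -> VV[1]=[0, 2, 0, 0]
Event 4: SEND 1->0: VV[1][1]++ -> VV[1]=[0, 3, 0, 0], msg_vec=[0, 3, 0, 0]; VV[0]=max(VV[0],msg_vec) then VV[0][0]++ -> VV[0]=[2, 3, 0, 0]
Event 5: SEND 1->0: VV[1][1]++ -> VV[1]=[0, 4, 0, 0], msg_vec=[0, 4, 0, 0]; VV[0]=max(VV[0],msg_vec) then VV[0][0]++ -> VV[0]=[3, 4, 0, 0]
Event 6: LOCAL 3: VV[3][3]++ -> VV[3]=[0, 0, 0, 1]
Event 7: SEND 2->3: VV[2][2]++ -> VV[2]=[0, 1, 2, 0], msg_vec=[0, 1, 2, 0]; VV[3]=max(VV[3],msg_vec) then VV[3][3]++ -> VV[3]=[0, 1, 2, 2]
Event 3 stamp: [0, 2, 0, 0]
Event 4 stamp: [0, 3, 0, 0]
[0, 2, 0, 0] <= [0, 3, 0, 0]? True
[0, 3, 0, 0] <= [0, 2, 0, 0]? False
Relation: before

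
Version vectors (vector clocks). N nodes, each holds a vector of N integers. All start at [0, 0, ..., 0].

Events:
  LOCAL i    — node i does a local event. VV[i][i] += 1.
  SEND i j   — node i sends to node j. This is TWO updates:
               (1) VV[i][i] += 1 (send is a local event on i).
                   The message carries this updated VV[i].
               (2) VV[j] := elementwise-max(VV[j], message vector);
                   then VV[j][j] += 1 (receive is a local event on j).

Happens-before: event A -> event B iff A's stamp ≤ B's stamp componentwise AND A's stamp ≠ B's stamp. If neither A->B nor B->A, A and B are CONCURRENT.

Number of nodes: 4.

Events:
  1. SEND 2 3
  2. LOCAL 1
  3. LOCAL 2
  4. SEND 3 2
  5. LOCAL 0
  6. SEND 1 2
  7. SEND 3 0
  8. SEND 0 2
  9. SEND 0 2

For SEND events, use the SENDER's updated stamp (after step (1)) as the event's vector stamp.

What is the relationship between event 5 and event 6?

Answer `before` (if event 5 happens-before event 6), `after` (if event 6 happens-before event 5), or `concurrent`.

Initial: VV[0]=[0, 0, 0, 0]
Initial: VV[1]=[0, 0, 0, 0]
Initial: VV[2]=[0, 0, 0, 0]
Initial: VV[3]=[0, 0, 0, 0]
Event 1: SEND 2->3: VV[2][2]++ -> VV[2]=[0, 0, 1, 0], msg_vec=[0, 0, 1, 0]; VV[3]=max(VV[3],msg_vec) then VV[3][3]++ -> VV[3]=[0, 0, 1, 1]
Event 2: LOCAL 1: VV[1][1]++ -> VV[1]=[0, 1, 0, 0]
Event 3: LOCAL 2: VV[2][2]++ -> VV[2]=[0, 0, 2, 0]
Event 4: SEND 3->2: VV[3][3]++ -> VV[3]=[0, 0, 1, 2], msg_vec=[0, 0, 1, 2]; VV[2]=max(VV[2],msg_vec) then VV[2][2]++ -> VV[2]=[0, 0, 3, 2]
Event 5: LOCAL 0: VV[0][0]++ -> VV[0]=[1, 0, 0, 0]
Event 6: SEND 1->2: VV[1][1]++ -> VV[1]=[0, 2, 0, 0], msg_vec=[0, 2, 0, 0]; VV[2]=max(VV[2],msg_vec) then VV[2][2]++ -> VV[2]=[0, 2, 4, 2]
Event 7: SEND 3->0: VV[3][3]++ -> VV[3]=[0, 0, 1, 3], msg_vec=[0, 0, 1, 3]; VV[0]=max(VV[0],msg_vec) then VV[0][0]++ -> VV[0]=[2, 0, 1, 3]
Event 8: SEND 0->2: VV[0][0]++ -> VV[0]=[3, 0, 1, 3], msg_vec=[3, 0, 1, 3]; VV[2]=max(VV[2],msg_vec) then VV[2][2]++ -> VV[2]=[3, 2, 5, 3]
Event 9: SEND 0->2: VV[0][0]++ -> VV[0]=[4, 0, 1, 3], msg_vec=[4, 0, 1, 3]; VV[2]=max(VV[2],msg_vec) then VV[2][2]++ -> VV[2]=[4, 2, 6, 3]
Event 5 stamp: [1, 0, 0, 0]
Event 6 stamp: [0, 2, 0, 0]
[1, 0, 0, 0] <= [0, 2, 0, 0]? False
[0, 2, 0, 0] <= [1, 0, 0, 0]? False
Relation: concurrent

Answer: concurrent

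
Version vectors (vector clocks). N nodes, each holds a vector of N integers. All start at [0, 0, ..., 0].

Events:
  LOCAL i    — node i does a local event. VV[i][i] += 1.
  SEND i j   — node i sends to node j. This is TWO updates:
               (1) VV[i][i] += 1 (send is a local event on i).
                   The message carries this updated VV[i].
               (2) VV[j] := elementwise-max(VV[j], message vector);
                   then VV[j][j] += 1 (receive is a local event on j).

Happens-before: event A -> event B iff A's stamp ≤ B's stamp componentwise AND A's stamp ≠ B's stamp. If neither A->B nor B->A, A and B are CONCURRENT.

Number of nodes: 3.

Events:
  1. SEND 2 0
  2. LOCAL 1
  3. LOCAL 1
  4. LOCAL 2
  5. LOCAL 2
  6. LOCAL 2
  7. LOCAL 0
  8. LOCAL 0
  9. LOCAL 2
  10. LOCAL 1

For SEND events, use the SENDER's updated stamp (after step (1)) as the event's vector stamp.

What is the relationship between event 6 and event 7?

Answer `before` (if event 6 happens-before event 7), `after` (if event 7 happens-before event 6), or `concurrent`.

Answer: concurrent

Derivation:
Initial: VV[0]=[0, 0, 0]
Initial: VV[1]=[0, 0, 0]
Initial: VV[2]=[0, 0, 0]
Event 1: SEND 2->0: VV[2][2]++ -> VV[2]=[0, 0, 1], msg_vec=[0, 0, 1]; VV[0]=max(VV[0],msg_vec) then VV[0][0]++ -> VV[0]=[1, 0, 1]
Event 2: LOCAL 1: VV[1][1]++ -> VV[1]=[0, 1, 0]
Event 3: LOCAL 1: VV[1][1]++ -> VV[1]=[0, 2, 0]
Event 4: LOCAL 2: VV[2][2]++ -> VV[2]=[0, 0, 2]
Event 5: LOCAL 2: VV[2][2]++ -> VV[2]=[0, 0, 3]
Event 6: LOCAL 2: VV[2][2]++ -> VV[2]=[0, 0, 4]
Event 7: LOCAL 0: VV[0][0]++ -> VV[0]=[2, 0, 1]
Event 8: LOCAL 0: VV[0][0]++ -> VV[0]=[3, 0, 1]
Event 9: LOCAL 2: VV[2][2]++ -> VV[2]=[0, 0, 5]
Event 10: LOCAL 1: VV[1][1]++ -> VV[1]=[0, 3, 0]
Event 6 stamp: [0, 0, 4]
Event 7 stamp: [2, 0, 1]
[0, 0, 4] <= [2, 0, 1]? False
[2, 0, 1] <= [0, 0, 4]? False
Relation: concurrent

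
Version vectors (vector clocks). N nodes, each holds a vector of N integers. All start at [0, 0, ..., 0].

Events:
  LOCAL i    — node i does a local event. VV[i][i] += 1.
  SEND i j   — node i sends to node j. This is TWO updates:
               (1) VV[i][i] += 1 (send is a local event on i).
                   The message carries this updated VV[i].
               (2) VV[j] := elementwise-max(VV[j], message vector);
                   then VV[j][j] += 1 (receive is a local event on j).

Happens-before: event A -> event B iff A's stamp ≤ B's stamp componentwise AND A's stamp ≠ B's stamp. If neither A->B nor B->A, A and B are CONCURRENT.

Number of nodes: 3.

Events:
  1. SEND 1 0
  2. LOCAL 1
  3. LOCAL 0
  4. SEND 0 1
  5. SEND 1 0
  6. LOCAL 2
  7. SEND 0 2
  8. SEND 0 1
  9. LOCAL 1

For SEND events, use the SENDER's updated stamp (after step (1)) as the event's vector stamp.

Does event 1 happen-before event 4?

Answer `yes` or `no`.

Initial: VV[0]=[0, 0, 0]
Initial: VV[1]=[0, 0, 0]
Initial: VV[2]=[0, 0, 0]
Event 1: SEND 1->0: VV[1][1]++ -> VV[1]=[0, 1, 0], msg_vec=[0, 1, 0]; VV[0]=max(VV[0],msg_vec) then VV[0][0]++ -> VV[0]=[1, 1, 0]
Event 2: LOCAL 1: VV[1][1]++ -> VV[1]=[0, 2, 0]
Event 3: LOCAL 0: VV[0][0]++ -> VV[0]=[2, 1, 0]
Event 4: SEND 0->1: VV[0][0]++ -> VV[0]=[3, 1, 0], msg_vec=[3, 1, 0]; VV[1]=max(VV[1],msg_vec) then VV[1][1]++ -> VV[1]=[3, 3, 0]
Event 5: SEND 1->0: VV[1][1]++ -> VV[1]=[3, 4, 0], msg_vec=[3, 4, 0]; VV[0]=max(VV[0],msg_vec) then VV[0][0]++ -> VV[0]=[4, 4, 0]
Event 6: LOCAL 2: VV[2][2]++ -> VV[2]=[0, 0, 1]
Event 7: SEND 0->2: VV[0][0]++ -> VV[0]=[5, 4, 0], msg_vec=[5, 4, 0]; VV[2]=max(VV[2],msg_vec) then VV[2][2]++ -> VV[2]=[5, 4, 2]
Event 8: SEND 0->1: VV[0][0]++ -> VV[0]=[6, 4, 0], msg_vec=[6, 4, 0]; VV[1]=max(VV[1],msg_vec) then VV[1][1]++ -> VV[1]=[6, 5, 0]
Event 9: LOCAL 1: VV[1][1]++ -> VV[1]=[6, 6, 0]
Event 1 stamp: [0, 1, 0]
Event 4 stamp: [3, 1, 0]
[0, 1, 0] <= [3, 1, 0]? True. Equal? False. Happens-before: True

Answer: yes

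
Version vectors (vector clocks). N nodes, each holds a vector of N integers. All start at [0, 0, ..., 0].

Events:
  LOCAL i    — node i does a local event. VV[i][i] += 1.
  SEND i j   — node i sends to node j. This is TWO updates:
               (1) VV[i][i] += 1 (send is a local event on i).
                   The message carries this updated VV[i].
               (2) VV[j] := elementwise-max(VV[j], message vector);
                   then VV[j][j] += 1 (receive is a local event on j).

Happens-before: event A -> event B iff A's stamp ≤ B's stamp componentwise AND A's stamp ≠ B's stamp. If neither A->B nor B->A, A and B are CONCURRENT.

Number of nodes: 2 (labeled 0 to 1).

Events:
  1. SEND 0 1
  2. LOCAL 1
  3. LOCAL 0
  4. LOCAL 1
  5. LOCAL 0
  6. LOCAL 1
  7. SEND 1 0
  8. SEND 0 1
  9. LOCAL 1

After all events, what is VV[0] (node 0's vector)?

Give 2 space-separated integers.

Answer: 5 5

Derivation:
Initial: VV[0]=[0, 0]
Initial: VV[1]=[0, 0]
Event 1: SEND 0->1: VV[0][0]++ -> VV[0]=[1, 0], msg_vec=[1, 0]; VV[1]=max(VV[1],msg_vec) then VV[1][1]++ -> VV[1]=[1, 1]
Event 2: LOCAL 1: VV[1][1]++ -> VV[1]=[1, 2]
Event 3: LOCAL 0: VV[0][0]++ -> VV[0]=[2, 0]
Event 4: LOCAL 1: VV[1][1]++ -> VV[1]=[1, 3]
Event 5: LOCAL 0: VV[0][0]++ -> VV[0]=[3, 0]
Event 6: LOCAL 1: VV[1][1]++ -> VV[1]=[1, 4]
Event 7: SEND 1->0: VV[1][1]++ -> VV[1]=[1, 5], msg_vec=[1, 5]; VV[0]=max(VV[0],msg_vec) then VV[0][0]++ -> VV[0]=[4, 5]
Event 8: SEND 0->1: VV[0][0]++ -> VV[0]=[5, 5], msg_vec=[5, 5]; VV[1]=max(VV[1],msg_vec) then VV[1][1]++ -> VV[1]=[5, 6]
Event 9: LOCAL 1: VV[1][1]++ -> VV[1]=[5, 7]
Final vectors: VV[0]=[5, 5]; VV[1]=[5, 7]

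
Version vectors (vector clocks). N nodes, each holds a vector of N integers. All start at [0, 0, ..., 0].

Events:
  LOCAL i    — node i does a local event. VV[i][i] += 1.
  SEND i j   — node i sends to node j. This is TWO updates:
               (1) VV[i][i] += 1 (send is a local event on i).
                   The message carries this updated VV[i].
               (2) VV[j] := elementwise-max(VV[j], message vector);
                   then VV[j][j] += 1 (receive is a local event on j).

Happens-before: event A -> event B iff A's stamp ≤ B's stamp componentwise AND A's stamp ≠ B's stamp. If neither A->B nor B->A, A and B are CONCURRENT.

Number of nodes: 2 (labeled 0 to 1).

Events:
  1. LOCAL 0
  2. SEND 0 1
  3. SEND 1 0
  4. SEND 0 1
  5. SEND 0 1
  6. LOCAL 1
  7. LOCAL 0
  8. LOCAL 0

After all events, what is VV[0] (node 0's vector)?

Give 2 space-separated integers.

Answer: 7 2

Derivation:
Initial: VV[0]=[0, 0]
Initial: VV[1]=[0, 0]
Event 1: LOCAL 0: VV[0][0]++ -> VV[0]=[1, 0]
Event 2: SEND 0->1: VV[0][0]++ -> VV[0]=[2, 0], msg_vec=[2, 0]; VV[1]=max(VV[1],msg_vec) then VV[1][1]++ -> VV[1]=[2, 1]
Event 3: SEND 1->0: VV[1][1]++ -> VV[1]=[2, 2], msg_vec=[2, 2]; VV[0]=max(VV[0],msg_vec) then VV[0][0]++ -> VV[0]=[3, 2]
Event 4: SEND 0->1: VV[0][0]++ -> VV[0]=[4, 2], msg_vec=[4, 2]; VV[1]=max(VV[1],msg_vec) then VV[1][1]++ -> VV[1]=[4, 3]
Event 5: SEND 0->1: VV[0][0]++ -> VV[0]=[5, 2], msg_vec=[5, 2]; VV[1]=max(VV[1],msg_vec) then VV[1][1]++ -> VV[1]=[5, 4]
Event 6: LOCAL 1: VV[1][1]++ -> VV[1]=[5, 5]
Event 7: LOCAL 0: VV[0][0]++ -> VV[0]=[6, 2]
Event 8: LOCAL 0: VV[0][0]++ -> VV[0]=[7, 2]
Final vectors: VV[0]=[7, 2]; VV[1]=[5, 5]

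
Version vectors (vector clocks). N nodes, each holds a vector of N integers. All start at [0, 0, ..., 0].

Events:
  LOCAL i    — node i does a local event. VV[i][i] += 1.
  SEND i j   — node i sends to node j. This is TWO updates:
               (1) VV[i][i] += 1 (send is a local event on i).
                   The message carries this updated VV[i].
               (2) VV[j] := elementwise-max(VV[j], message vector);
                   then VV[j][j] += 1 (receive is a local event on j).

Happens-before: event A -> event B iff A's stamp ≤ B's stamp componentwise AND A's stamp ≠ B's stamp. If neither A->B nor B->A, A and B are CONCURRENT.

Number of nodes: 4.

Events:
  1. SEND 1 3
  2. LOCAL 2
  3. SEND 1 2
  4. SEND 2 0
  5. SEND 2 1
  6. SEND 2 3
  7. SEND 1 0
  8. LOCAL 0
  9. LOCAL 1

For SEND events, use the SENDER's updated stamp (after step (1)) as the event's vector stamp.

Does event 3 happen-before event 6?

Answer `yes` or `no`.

Answer: yes

Derivation:
Initial: VV[0]=[0, 0, 0, 0]
Initial: VV[1]=[0, 0, 0, 0]
Initial: VV[2]=[0, 0, 0, 0]
Initial: VV[3]=[0, 0, 0, 0]
Event 1: SEND 1->3: VV[1][1]++ -> VV[1]=[0, 1, 0, 0], msg_vec=[0, 1, 0, 0]; VV[3]=max(VV[3],msg_vec) then VV[3][3]++ -> VV[3]=[0, 1, 0, 1]
Event 2: LOCAL 2: VV[2][2]++ -> VV[2]=[0, 0, 1, 0]
Event 3: SEND 1->2: VV[1][1]++ -> VV[1]=[0, 2, 0, 0], msg_vec=[0, 2, 0, 0]; VV[2]=max(VV[2],msg_vec) then VV[2][2]++ -> VV[2]=[0, 2, 2, 0]
Event 4: SEND 2->0: VV[2][2]++ -> VV[2]=[0, 2, 3, 0], msg_vec=[0, 2, 3, 0]; VV[0]=max(VV[0],msg_vec) then VV[0][0]++ -> VV[0]=[1, 2, 3, 0]
Event 5: SEND 2->1: VV[2][2]++ -> VV[2]=[0, 2, 4, 0], msg_vec=[0, 2, 4, 0]; VV[1]=max(VV[1],msg_vec) then VV[1][1]++ -> VV[1]=[0, 3, 4, 0]
Event 6: SEND 2->3: VV[2][2]++ -> VV[2]=[0, 2, 5, 0], msg_vec=[0, 2, 5, 0]; VV[3]=max(VV[3],msg_vec) then VV[3][3]++ -> VV[3]=[0, 2, 5, 2]
Event 7: SEND 1->0: VV[1][1]++ -> VV[1]=[0, 4, 4, 0], msg_vec=[0, 4, 4, 0]; VV[0]=max(VV[0],msg_vec) then VV[0][0]++ -> VV[0]=[2, 4, 4, 0]
Event 8: LOCAL 0: VV[0][0]++ -> VV[0]=[3, 4, 4, 0]
Event 9: LOCAL 1: VV[1][1]++ -> VV[1]=[0, 5, 4, 0]
Event 3 stamp: [0, 2, 0, 0]
Event 6 stamp: [0, 2, 5, 0]
[0, 2, 0, 0] <= [0, 2, 5, 0]? True. Equal? False. Happens-before: True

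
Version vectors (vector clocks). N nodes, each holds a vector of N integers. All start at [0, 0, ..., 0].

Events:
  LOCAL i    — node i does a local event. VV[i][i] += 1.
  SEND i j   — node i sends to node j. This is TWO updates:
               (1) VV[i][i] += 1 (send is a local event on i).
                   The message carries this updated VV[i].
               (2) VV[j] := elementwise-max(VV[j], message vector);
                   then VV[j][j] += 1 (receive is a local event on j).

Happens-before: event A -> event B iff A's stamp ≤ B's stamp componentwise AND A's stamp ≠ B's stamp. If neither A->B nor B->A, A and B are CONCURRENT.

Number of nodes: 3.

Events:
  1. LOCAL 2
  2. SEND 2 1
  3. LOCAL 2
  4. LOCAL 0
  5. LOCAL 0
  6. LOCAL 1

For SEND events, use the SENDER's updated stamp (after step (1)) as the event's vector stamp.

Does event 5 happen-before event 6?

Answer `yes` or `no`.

Answer: no

Derivation:
Initial: VV[0]=[0, 0, 0]
Initial: VV[1]=[0, 0, 0]
Initial: VV[2]=[0, 0, 0]
Event 1: LOCAL 2: VV[2][2]++ -> VV[2]=[0, 0, 1]
Event 2: SEND 2->1: VV[2][2]++ -> VV[2]=[0, 0, 2], msg_vec=[0, 0, 2]; VV[1]=max(VV[1],msg_vec) then VV[1][1]++ -> VV[1]=[0, 1, 2]
Event 3: LOCAL 2: VV[2][2]++ -> VV[2]=[0, 0, 3]
Event 4: LOCAL 0: VV[0][0]++ -> VV[0]=[1, 0, 0]
Event 5: LOCAL 0: VV[0][0]++ -> VV[0]=[2, 0, 0]
Event 6: LOCAL 1: VV[1][1]++ -> VV[1]=[0, 2, 2]
Event 5 stamp: [2, 0, 0]
Event 6 stamp: [0, 2, 2]
[2, 0, 0] <= [0, 2, 2]? False. Equal? False. Happens-before: False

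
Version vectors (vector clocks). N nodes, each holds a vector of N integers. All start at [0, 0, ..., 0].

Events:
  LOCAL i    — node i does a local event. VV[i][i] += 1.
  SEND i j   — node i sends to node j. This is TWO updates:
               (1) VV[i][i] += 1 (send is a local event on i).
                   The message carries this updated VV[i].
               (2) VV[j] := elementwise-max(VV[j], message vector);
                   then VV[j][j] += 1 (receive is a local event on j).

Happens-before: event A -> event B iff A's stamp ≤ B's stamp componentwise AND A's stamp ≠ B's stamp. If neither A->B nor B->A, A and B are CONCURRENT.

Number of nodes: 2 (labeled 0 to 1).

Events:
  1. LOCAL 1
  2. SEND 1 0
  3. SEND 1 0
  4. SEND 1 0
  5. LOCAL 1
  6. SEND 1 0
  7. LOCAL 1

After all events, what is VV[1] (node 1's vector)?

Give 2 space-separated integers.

Initial: VV[0]=[0, 0]
Initial: VV[1]=[0, 0]
Event 1: LOCAL 1: VV[1][1]++ -> VV[1]=[0, 1]
Event 2: SEND 1->0: VV[1][1]++ -> VV[1]=[0, 2], msg_vec=[0, 2]; VV[0]=max(VV[0],msg_vec) then VV[0][0]++ -> VV[0]=[1, 2]
Event 3: SEND 1->0: VV[1][1]++ -> VV[1]=[0, 3], msg_vec=[0, 3]; VV[0]=max(VV[0],msg_vec) then VV[0][0]++ -> VV[0]=[2, 3]
Event 4: SEND 1->0: VV[1][1]++ -> VV[1]=[0, 4], msg_vec=[0, 4]; VV[0]=max(VV[0],msg_vec) then VV[0][0]++ -> VV[0]=[3, 4]
Event 5: LOCAL 1: VV[1][1]++ -> VV[1]=[0, 5]
Event 6: SEND 1->0: VV[1][1]++ -> VV[1]=[0, 6], msg_vec=[0, 6]; VV[0]=max(VV[0],msg_vec) then VV[0][0]++ -> VV[0]=[4, 6]
Event 7: LOCAL 1: VV[1][1]++ -> VV[1]=[0, 7]
Final vectors: VV[0]=[4, 6]; VV[1]=[0, 7]

Answer: 0 7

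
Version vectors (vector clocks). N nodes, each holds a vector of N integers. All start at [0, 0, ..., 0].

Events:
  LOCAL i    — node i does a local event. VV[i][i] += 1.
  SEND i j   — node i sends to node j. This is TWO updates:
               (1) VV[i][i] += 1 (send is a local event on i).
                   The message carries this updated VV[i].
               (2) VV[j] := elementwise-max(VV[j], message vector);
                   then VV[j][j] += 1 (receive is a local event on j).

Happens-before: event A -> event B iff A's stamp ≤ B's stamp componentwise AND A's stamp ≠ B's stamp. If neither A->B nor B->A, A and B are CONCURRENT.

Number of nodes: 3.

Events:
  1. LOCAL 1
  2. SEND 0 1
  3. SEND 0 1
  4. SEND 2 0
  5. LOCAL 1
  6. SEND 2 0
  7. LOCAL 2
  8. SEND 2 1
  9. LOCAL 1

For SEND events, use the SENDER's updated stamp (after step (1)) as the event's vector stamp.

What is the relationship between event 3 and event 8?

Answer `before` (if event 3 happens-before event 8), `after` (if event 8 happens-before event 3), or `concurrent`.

Initial: VV[0]=[0, 0, 0]
Initial: VV[1]=[0, 0, 0]
Initial: VV[2]=[0, 0, 0]
Event 1: LOCAL 1: VV[1][1]++ -> VV[1]=[0, 1, 0]
Event 2: SEND 0->1: VV[0][0]++ -> VV[0]=[1, 0, 0], msg_vec=[1, 0, 0]; VV[1]=max(VV[1],msg_vec) then VV[1][1]++ -> VV[1]=[1, 2, 0]
Event 3: SEND 0->1: VV[0][0]++ -> VV[0]=[2, 0, 0], msg_vec=[2, 0, 0]; VV[1]=max(VV[1],msg_vec) then VV[1][1]++ -> VV[1]=[2, 3, 0]
Event 4: SEND 2->0: VV[2][2]++ -> VV[2]=[0, 0, 1], msg_vec=[0, 0, 1]; VV[0]=max(VV[0],msg_vec) then VV[0][0]++ -> VV[0]=[3, 0, 1]
Event 5: LOCAL 1: VV[1][1]++ -> VV[1]=[2, 4, 0]
Event 6: SEND 2->0: VV[2][2]++ -> VV[2]=[0, 0, 2], msg_vec=[0, 0, 2]; VV[0]=max(VV[0],msg_vec) then VV[0][0]++ -> VV[0]=[4, 0, 2]
Event 7: LOCAL 2: VV[2][2]++ -> VV[2]=[0, 0, 3]
Event 8: SEND 2->1: VV[2][2]++ -> VV[2]=[0, 0, 4], msg_vec=[0, 0, 4]; VV[1]=max(VV[1],msg_vec) then VV[1][1]++ -> VV[1]=[2, 5, 4]
Event 9: LOCAL 1: VV[1][1]++ -> VV[1]=[2, 6, 4]
Event 3 stamp: [2, 0, 0]
Event 8 stamp: [0, 0, 4]
[2, 0, 0] <= [0, 0, 4]? False
[0, 0, 4] <= [2, 0, 0]? False
Relation: concurrent

Answer: concurrent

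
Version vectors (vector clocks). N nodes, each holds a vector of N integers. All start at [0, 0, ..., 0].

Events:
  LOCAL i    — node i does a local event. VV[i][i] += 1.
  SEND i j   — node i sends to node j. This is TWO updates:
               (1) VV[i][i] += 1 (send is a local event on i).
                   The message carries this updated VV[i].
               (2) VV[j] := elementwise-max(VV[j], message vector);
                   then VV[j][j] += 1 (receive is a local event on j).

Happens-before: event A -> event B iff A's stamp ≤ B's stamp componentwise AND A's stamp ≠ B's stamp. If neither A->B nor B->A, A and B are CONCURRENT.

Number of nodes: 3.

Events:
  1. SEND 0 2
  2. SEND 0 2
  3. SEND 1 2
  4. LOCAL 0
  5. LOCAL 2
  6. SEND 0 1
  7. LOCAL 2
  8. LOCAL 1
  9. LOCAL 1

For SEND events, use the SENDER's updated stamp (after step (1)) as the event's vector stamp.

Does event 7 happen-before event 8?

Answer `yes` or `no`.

Answer: no

Derivation:
Initial: VV[0]=[0, 0, 0]
Initial: VV[1]=[0, 0, 0]
Initial: VV[2]=[0, 0, 0]
Event 1: SEND 0->2: VV[0][0]++ -> VV[0]=[1, 0, 0], msg_vec=[1, 0, 0]; VV[2]=max(VV[2],msg_vec) then VV[2][2]++ -> VV[2]=[1, 0, 1]
Event 2: SEND 0->2: VV[0][0]++ -> VV[0]=[2, 0, 0], msg_vec=[2, 0, 0]; VV[2]=max(VV[2],msg_vec) then VV[2][2]++ -> VV[2]=[2, 0, 2]
Event 3: SEND 1->2: VV[1][1]++ -> VV[1]=[0, 1, 0], msg_vec=[0, 1, 0]; VV[2]=max(VV[2],msg_vec) then VV[2][2]++ -> VV[2]=[2, 1, 3]
Event 4: LOCAL 0: VV[0][0]++ -> VV[0]=[3, 0, 0]
Event 5: LOCAL 2: VV[2][2]++ -> VV[2]=[2, 1, 4]
Event 6: SEND 0->1: VV[0][0]++ -> VV[0]=[4, 0, 0], msg_vec=[4, 0, 0]; VV[1]=max(VV[1],msg_vec) then VV[1][1]++ -> VV[1]=[4, 2, 0]
Event 7: LOCAL 2: VV[2][2]++ -> VV[2]=[2, 1, 5]
Event 8: LOCAL 1: VV[1][1]++ -> VV[1]=[4, 3, 0]
Event 9: LOCAL 1: VV[1][1]++ -> VV[1]=[4, 4, 0]
Event 7 stamp: [2, 1, 5]
Event 8 stamp: [4, 3, 0]
[2, 1, 5] <= [4, 3, 0]? False. Equal? False. Happens-before: False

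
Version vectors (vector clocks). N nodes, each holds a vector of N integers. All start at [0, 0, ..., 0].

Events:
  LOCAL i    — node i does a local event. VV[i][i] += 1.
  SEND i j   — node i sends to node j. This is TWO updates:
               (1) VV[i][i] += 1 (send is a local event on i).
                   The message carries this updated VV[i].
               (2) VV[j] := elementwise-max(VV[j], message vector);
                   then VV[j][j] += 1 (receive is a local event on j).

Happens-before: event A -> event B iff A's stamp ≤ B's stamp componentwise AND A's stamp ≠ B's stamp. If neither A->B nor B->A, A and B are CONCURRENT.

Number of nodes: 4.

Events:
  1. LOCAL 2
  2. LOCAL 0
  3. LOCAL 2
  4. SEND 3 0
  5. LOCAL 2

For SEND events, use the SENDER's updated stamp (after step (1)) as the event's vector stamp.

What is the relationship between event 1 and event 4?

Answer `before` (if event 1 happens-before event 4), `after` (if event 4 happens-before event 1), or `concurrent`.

Initial: VV[0]=[0, 0, 0, 0]
Initial: VV[1]=[0, 0, 0, 0]
Initial: VV[2]=[0, 0, 0, 0]
Initial: VV[3]=[0, 0, 0, 0]
Event 1: LOCAL 2: VV[2][2]++ -> VV[2]=[0, 0, 1, 0]
Event 2: LOCAL 0: VV[0][0]++ -> VV[0]=[1, 0, 0, 0]
Event 3: LOCAL 2: VV[2][2]++ -> VV[2]=[0, 0, 2, 0]
Event 4: SEND 3->0: VV[3][3]++ -> VV[3]=[0, 0, 0, 1], msg_vec=[0, 0, 0, 1]; VV[0]=max(VV[0],msg_vec) then VV[0][0]++ -> VV[0]=[2, 0, 0, 1]
Event 5: LOCAL 2: VV[2][2]++ -> VV[2]=[0, 0, 3, 0]
Event 1 stamp: [0, 0, 1, 0]
Event 4 stamp: [0, 0, 0, 1]
[0, 0, 1, 0] <= [0, 0, 0, 1]? False
[0, 0, 0, 1] <= [0, 0, 1, 0]? False
Relation: concurrent

Answer: concurrent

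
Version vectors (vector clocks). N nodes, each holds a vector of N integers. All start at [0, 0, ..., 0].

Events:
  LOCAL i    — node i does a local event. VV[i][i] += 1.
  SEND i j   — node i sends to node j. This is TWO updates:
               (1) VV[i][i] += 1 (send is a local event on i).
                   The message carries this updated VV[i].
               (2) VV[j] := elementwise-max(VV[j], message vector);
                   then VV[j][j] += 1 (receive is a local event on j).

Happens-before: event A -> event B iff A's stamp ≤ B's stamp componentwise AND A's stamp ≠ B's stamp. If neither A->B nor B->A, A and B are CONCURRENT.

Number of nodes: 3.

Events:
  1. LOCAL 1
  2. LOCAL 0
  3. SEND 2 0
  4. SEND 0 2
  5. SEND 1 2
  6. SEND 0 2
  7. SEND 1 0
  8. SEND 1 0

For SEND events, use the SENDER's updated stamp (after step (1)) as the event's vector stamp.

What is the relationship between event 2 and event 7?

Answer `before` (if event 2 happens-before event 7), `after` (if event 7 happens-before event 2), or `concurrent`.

Answer: concurrent

Derivation:
Initial: VV[0]=[0, 0, 0]
Initial: VV[1]=[0, 0, 0]
Initial: VV[2]=[0, 0, 0]
Event 1: LOCAL 1: VV[1][1]++ -> VV[1]=[0, 1, 0]
Event 2: LOCAL 0: VV[0][0]++ -> VV[0]=[1, 0, 0]
Event 3: SEND 2->0: VV[2][2]++ -> VV[2]=[0, 0, 1], msg_vec=[0, 0, 1]; VV[0]=max(VV[0],msg_vec) then VV[0][0]++ -> VV[0]=[2, 0, 1]
Event 4: SEND 0->2: VV[0][0]++ -> VV[0]=[3, 0, 1], msg_vec=[3, 0, 1]; VV[2]=max(VV[2],msg_vec) then VV[2][2]++ -> VV[2]=[3, 0, 2]
Event 5: SEND 1->2: VV[1][1]++ -> VV[1]=[0, 2, 0], msg_vec=[0, 2, 0]; VV[2]=max(VV[2],msg_vec) then VV[2][2]++ -> VV[2]=[3, 2, 3]
Event 6: SEND 0->2: VV[0][0]++ -> VV[0]=[4, 0, 1], msg_vec=[4, 0, 1]; VV[2]=max(VV[2],msg_vec) then VV[2][2]++ -> VV[2]=[4, 2, 4]
Event 7: SEND 1->0: VV[1][1]++ -> VV[1]=[0, 3, 0], msg_vec=[0, 3, 0]; VV[0]=max(VV[0],msg_vec) then VV[0][0]++ -> VV[0]=[5, 3, 1]
Event 8: SEND 1->0: VV[1][1]++ -> VV[1]=[0, 4, 0], msg_vec=[0, 4, 0]; VV[0]=max(VV[0],msg_vec) then VV[0][0]++ -> VV[0]=[6, 4, 1]
Event 2 stamp: [1, 0, 0]
Event 7 stamp: [0, 3, 0]
[1, 0, 0] <= [0, 3, 0]? False
[0, 3, 0] <= [1, 0, 0]? False
Relation: concurrent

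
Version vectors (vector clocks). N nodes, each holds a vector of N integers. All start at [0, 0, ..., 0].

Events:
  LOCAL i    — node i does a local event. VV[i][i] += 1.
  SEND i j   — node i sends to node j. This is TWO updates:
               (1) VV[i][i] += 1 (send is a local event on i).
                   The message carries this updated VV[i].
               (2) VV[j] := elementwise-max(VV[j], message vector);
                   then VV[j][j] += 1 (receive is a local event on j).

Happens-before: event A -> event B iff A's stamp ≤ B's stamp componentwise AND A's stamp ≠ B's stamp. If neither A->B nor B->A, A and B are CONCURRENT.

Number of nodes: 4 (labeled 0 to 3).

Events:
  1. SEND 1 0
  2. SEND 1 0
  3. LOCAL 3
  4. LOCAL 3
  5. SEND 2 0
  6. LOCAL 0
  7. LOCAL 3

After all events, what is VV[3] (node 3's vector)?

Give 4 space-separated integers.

Initial: VV[0]=[0, 0, 0, 0]
Initial: VV[1]=[0, 0, 0, 0]
Initial: VV[2]=[0, 0, 0, 0]
Initial: VV[3]=[0, 0, 0, 0]
Event 1: SEND 1->0: VV[1][1]++ -> VV[1]=[0, 1, 0, 0], msg_vec=[0, 1, 0, 0]; VV[0]=max(VV[0],msg_vec) then VV[0][0]++ -> VV[0]=[1, 1, 0, 0]
Event 2: SEND 1->0: VV[1][1]++ -> VV[1]=[0, 2, 0, 0], msg_vec=[0, 2, 0, 0]; VV[0]=max(VV[0],msg_vec) then VV[0][0]++ -> VV[0]=[2, 2, 0, 0]
Event 3: LOCAL 3: VV[3][3]++ -> VV[3]=[0, 0, 0, 1]
Event 4: LOCAL 3: VV[3][3]++ -> VV[3]=[0, 0, 0, 2]
Event 5: SEND 2->0: VV[2][2]++ -> VV[2]=[0, 0, 1, 0], msg_vec=[0, 0, 1, 0]; VV[0]=max(VV[0],msg_vec) then VV[0][0]++ -> VV[0]=[3, 2, 1, 0]
Event 6: LOCAL 0: VV[0][0]++ -> VV[0]=[4, 2, 1, 0]
Event 7: LOCAL 3: VV[3][3]++ -> VV[3]=[0, 0, 0, 3]
Final vectors: VV[0]=[4, 2, 1, 0]; VV[1]=[0, 2, 0, 0]; VV[2]=[0, 0, 1, 0]; VV[3]=[0, 0, 0, 3]

Answer: 0 0 0 3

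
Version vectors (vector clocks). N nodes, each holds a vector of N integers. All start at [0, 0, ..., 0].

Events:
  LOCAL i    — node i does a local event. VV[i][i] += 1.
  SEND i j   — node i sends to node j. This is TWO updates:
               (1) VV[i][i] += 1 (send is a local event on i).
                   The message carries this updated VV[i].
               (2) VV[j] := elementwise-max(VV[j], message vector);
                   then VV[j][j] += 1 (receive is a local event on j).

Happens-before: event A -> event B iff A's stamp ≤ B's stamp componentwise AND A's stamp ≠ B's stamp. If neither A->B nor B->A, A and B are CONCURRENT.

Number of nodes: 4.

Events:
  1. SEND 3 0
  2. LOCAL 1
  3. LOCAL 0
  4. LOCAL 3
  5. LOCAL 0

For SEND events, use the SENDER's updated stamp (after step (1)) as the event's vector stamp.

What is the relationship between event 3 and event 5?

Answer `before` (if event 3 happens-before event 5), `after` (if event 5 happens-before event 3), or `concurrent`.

Answer: before

Derivation:
Initial: VV[0]=[0, 0, 0, 0]
Initial: VV[1]=[0, 0, 0, 0]
Initial: VV[2]=[0, 0, 0, 0]
Initial: VV[3]=[0, 0, 0, 0]
Event 1: SEND 3->0: VV[3][3]++ -> VV[3]=[0, 0, 0, 1], msg_vec=[0, 0, 0, 1]; VV[0]=max(VV[0],msg_vec) then VV[0][0]++ -> VV[0]=[1, 0, 0, 1]
Event 2: LOCAL 1: VV[1][1]++ -> VV[1]=[0, 1, 0, 0]
Event 3: LOCAL 0: VV[0][0]++ -> VV[0]=[2, 0, 0, 1]
Event 4: LOCAL 3: VV[3][3]++ -> VV[3]=[0, 0, 0, 2]
Event 5: LOCAL 0: VV[0][0]++ -> VV[0]=[3, 0, 0, 1]
Event 3 stamp: [2, 0, 0, 1]
Event 5 stamp: [3, 0, 0, 1]
[2, 0, 0, 1] <= [3, 0, 0, 1]? True
[3, 0, 0, 1] <= [2, 0, 0, 1]? False
Relation: before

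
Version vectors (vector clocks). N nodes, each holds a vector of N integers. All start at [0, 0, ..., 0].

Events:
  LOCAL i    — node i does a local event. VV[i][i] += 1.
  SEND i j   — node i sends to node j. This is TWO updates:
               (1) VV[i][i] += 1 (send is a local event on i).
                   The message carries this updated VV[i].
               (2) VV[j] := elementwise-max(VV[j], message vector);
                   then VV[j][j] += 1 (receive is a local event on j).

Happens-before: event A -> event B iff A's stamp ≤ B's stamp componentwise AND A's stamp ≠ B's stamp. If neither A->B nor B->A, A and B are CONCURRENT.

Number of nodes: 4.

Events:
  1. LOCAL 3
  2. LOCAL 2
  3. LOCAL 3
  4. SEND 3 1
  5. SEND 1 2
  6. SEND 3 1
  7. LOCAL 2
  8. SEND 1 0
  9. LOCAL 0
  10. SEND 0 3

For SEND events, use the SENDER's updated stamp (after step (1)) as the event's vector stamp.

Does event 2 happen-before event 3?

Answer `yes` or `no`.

Answer: no

Derivation:
Initial: VV[0]=[0, 0, 0, 0]
Initial: VV[1]=[0, 0, 0, 0]
Initial: VV[2]=[0, 0, 0, 0]
Initial: VV[3]=[0, 0, 0, 0]
Event 1: LOCAL 3: VV[3][3]++ -> VV[3]=[0, 0, 0, 1]
Event 2: LOCAL 2: VV[2][2]++ -> VV[2]=[0, 0, 1, 0]
Event 3: LOCAL 3: VV[3][3]++ -> VV[3]=[0, 0, 0, 2]
Event 4: SEND 3->1: VV[3][3]++ -> VV[3]=[0, 0, 0, 3], msg_vec=[0, 0, 0, 3]; VV[1]=max(VV[1],msg_vec) then VV[1][1]++ -> VV[1]=[0, 1, 0, 3]
Event 5: SEND 1->2: VV[1][1]++ -> VV[1]=[0, 2, 0, 3], msg_vec=[0, 2, 0, 3]; VV[2]=max(VV[2],msg_vec) then VV[2][2]++ -> VV[2]=[0, 2, 2, 3]
Event 6: SEND 3->1: VV[3][3]++ -> VV[3]=[0, 0, 0, 4], msg_vec=[0, 0, 0, 4]; VV[1]=max(VV[1],msg_vec) then VV[1][1]++ -> VV[1]=[0, 3, 0, 4]
Event 7: LOCAL 2: VV[2][2]++ -> VV[2]=[0, 2, 3, 3]
Event 8: SEND 1->0: VV[1][1]++ -> VV[1]=[0, 4, 0, 4], msg_vec=[0, 4, 0, 4]; VV[0]=max(VV[0],msg_vec) then VV[0][0]++ -> VV[0]=[1, 4, 0, 4]
Event 9: LOCAL 0: VV[0][0]++ -> VV[0]=[2, 4, 0, 4]
Event 10: SEND 0->3: VV[0][0]++ -> VV[0]=[3, 4, 0, 4], msg_vec=[3, 4, 0, 4]; VV[3]=max(VV[3],msg_vec) then VV[3][3]++ -> VV[3]=[3, 4, 0, 5]
Event 2 stamp: [0, 0, 1, 0]
Event 3 stamp: [0, 0, 0, 2]
[0, 0, 1, 0] <= [0, 0, 0, 2]? False. Equal? False. Happens-before: False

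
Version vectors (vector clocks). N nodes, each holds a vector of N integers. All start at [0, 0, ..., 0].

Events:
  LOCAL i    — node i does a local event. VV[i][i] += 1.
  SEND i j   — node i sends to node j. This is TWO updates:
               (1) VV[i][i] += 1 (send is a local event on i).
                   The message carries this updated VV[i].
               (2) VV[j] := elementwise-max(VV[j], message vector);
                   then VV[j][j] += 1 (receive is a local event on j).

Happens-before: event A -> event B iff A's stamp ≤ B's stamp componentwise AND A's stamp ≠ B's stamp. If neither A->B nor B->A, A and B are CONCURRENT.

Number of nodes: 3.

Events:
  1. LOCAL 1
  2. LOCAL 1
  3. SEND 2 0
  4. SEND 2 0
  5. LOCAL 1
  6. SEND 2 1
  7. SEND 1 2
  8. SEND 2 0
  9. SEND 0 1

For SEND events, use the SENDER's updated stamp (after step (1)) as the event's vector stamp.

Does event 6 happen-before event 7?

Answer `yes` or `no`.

Initial: VV[0]=[0, 0, 0]
Initial: VV[1]=[0, 0, 0]
Initial: VV[2]=[0, 0, 0]
Event 1: LOCAL 1: VV[1][1]++ -> VV[1]=[0, 1, 0]
Event 2: LOCAL 1: VV[1][1]++ -> VV[1]=[0, 2, 0]
Event 3: SEND 2->0: VV[2][2]++ -> VV[2]=[0, 0, 1], msg_vec=[0, 0, 1]; VV[0]=max(VV[0],msg_vec) then VV[0][0]++ -> VV[0]=[1, 0, 1]
Event 4: SEND 2->0: VV[2][2]++ -> VV[2]=[0, 0, 2], msg_vec=[0, 0, 2]; VV[0]=max(VV[0],msg_vec) then VV[0][0]++ -> VV[0]=[2, 0, 2]
Event 5: LOCAL 1: VV[1][1]++ -> VV[1]=[0, 3, 0]
Event 6: SEND 2->1: VV[2][2]++ -> VV[2]=[0, 0, 3], msg_vec=[0, 0, 3]; VV[1]=max(VV[1],msg_vec) then VV[1][1]++ -> VV[1]=[0, 4, 3]
Event 7: SEND 1->2: VV[1][1]++ -> VV[1]=[0, 5, 3], msg_vec=[0, 5, 3]; VV[2]=max(VV[2],msg_vec) then VV[2][2]++ -> VV[2]=[0, 5, 4]
Event 8: SEND 2->0: VV[2][2]++ -> VV[2]=[0, 5, 5], msg_vec=[0, 5, 5]; VV[0]=max(VV[0],msg_vec) then VV[0][0]++ -> VV[0]=[3, 5, 5]
Event 9: SEND 0->1: VV[0][0]++ -> VV[0]=[4, 5, 5], msg_vec=[4, 5, 5]; VV[1]=max(VV[1],msg_vec) then VV[1][1]++ -> VV[1]=[4, 6, 5]
Event 6 stamp: [0, 0, 3]
Event 7 stamp: [0, 5, 3]
[0, 0, 3] <= [0, 5, 3]? True. Equal? False. Happens-before: True

Answer: yes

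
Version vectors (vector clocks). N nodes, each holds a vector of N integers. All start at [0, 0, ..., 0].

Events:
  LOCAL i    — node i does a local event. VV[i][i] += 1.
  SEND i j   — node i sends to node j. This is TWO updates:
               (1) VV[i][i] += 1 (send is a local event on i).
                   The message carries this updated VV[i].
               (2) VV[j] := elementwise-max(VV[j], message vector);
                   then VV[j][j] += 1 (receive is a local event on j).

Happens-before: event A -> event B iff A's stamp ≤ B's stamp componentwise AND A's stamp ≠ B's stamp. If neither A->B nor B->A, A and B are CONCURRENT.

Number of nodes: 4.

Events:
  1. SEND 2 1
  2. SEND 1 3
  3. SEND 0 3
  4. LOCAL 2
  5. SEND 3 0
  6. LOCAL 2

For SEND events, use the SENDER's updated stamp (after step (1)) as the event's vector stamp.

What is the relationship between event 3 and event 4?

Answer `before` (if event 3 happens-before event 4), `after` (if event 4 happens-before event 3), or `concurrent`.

Initial: VV[0]=[0, 0, 0, 0]
Initial: VV[1]=[0, 0, 0, 0]
Initial: VV[2]=[0, 0, 0, 0]
Initial: VV[3]=[0, 0, 0, 0]
Event 1: SEND 2->1: VV[2][2]++ -> VV[2]=[0, 0, 1, 0], msg_vec=[0, 0, 1, 0]; VV[1]=max(VV[1],msg_vec) then VV[1][1]++ -> VV[1]=[0, 1, 1, 0]
Event 2: SEND 1->3: VV[1][1]++ -> VV[1]=[0, 2, 1, 0], msg_vec=[0, 2, 1, 0]; VV[3]=max(VV[3],msg_vec) then VV[3][3]++ -> VV[3]=[0, 2, 1, 1]
Event 3: SEND 0->3: VV[0][0]++ -> VV[0]=[1, 0, 0, 0], msg_vec=[1, 0, 0, 0]; VV[3]=max(VV[3],msg_vec) then VV[3][3]++ -> VV[3]=[1, 2, 1, 2]
Event 4: LOCAL 2: VV[2][2]++ -> VV[2]=[0, 0, 2, 0]
Event 5: SEND 3->0: VV[3][3]++ -> VV[3]=[1, 2, 1, 3], msg_vec=[1, 2, 1, 3]; VV[0]=max(VV[0],msg_vec) then VV[0][0]++ -> VV[0]=[2, 2, 1, 3]
Event 6: LOCAL 2: VV[2][2]++ -> VV[2]=[0, 0, 3, 0]
Event 3 stamp: [1, 0, 0, 0]
Event 4 stamp: [0, 0, 2, 0]
[1, 0, 0, 0] <= [0, 0, 2, 0]? False
[0, 0, 2, 0] <= [1, 0, 0, 0]? False
Relation: concurrent

Answer: concurrent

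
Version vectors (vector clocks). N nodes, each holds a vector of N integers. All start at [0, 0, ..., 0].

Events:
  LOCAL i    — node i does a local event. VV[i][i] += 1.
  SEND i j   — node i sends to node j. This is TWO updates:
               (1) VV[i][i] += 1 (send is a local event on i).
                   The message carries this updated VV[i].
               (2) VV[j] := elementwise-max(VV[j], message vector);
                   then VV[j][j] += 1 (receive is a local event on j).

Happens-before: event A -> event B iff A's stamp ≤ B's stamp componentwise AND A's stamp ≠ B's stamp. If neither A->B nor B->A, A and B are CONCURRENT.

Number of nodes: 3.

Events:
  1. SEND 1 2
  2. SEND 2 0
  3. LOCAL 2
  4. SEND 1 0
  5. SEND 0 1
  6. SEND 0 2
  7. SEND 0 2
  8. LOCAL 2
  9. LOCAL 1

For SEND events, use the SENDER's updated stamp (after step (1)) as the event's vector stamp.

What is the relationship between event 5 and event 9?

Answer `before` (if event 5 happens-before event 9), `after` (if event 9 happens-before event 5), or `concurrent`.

Answer: before

Derivation:
Initial: VV[0]=[0, 0, 0]
Initial: VV[1]=[0, 0, 0]
Initial: VV[2]=[0, 0, 0]
Event 1: SEND 1->2: VV[1][1]++ -> VV[1]=[0, 1, 0], msg_vec=[0, 1, 0]; VV[2]=max(VV[2],msg_vec) then VV[2][2]++ -> VV[2]=[0, 1, 1]
Event 2: SEND 2->0: VV[2][2]++ -> VV[2]=[0, 1, 2], msg_vec=[0, 1, 2]; VV[0]=max(VV[0],msg_vec) then VV[0][0]++ -> VV[0]=[1, 1, 2]
Event 3: LOCAL 2: VV[2][2]++ -> VV[2]=[0, 1, 3]
Event 4: SEND 1->0: VV[1][1]++ -> VV[1]=[0, 2, 0], msg_vec=[0, 2, 0]; VV[0]=max(VV[0],msg_vec) then VV[0][0]++ -> VV[0]=[2, 2, 2]
Event 5: SEND 0->1: VV[0][0]++ -> VV[0]=[3, 2, 2], msg_vec=[3, 2, 2]; VV[1]=max(VV[1],msg_vec) then VV[1][1]++ -> VV[1]=[3, 3, 2]
Event 6: SEND 0->2: VV[0][0]++ -> VV[0]=[4, 2, 2], msg_vec=[4, 2, 2]; VV[2]=max(VV[2],msg_vec) then VV[2][2]++ -> VV[2]=[4, 2, 4]
Event 7: SEND 0->2: VV[0][0]++ -> VV[0]=[5, 2, 2], msg_vec=[5, 2, 2]; VV[2]=max(VV[2],msg_vec) then VV[2][2]++ -> VV[2]=[5, 2, 5]
Event 8: LOCAL 2: VV[2][2]++ -> VV[2]=[5, 2, 6]
Event 9: LOCAL 1: VV[1][1]++ -> VV[1]=[3, 4, 2]
Event 5 stamp: [3, 2, 2]
Event 9 stamp: [3, 4, 2]
[3, 2, 2] <= [3, 4, 2]? True
[3, 4, 2] <= [3, 2, 2]? False
Relation: before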